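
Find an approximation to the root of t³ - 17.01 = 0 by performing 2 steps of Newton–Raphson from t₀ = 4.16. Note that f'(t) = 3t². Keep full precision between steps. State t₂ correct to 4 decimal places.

2.6570

t_0 = 4.160000: f = 54.981296, f' = 51.916800 → t_1 = 4.160000 - (54.981296)/(51.916800) = 3.100973
t_1 = 3.100973: f = 12.809059, f' = 28.848100 → t_2 = 3.100973 - (12.809059)/(28.848100) = 2.656956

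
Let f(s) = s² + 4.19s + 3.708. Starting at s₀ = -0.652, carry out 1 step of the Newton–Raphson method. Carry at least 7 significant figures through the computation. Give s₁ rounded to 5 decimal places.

f'(s) = 2s + 4.19
s_0 = -0.652000: f = 1.401224, f' = 2.886000 → s_1 = -0.652000 - (1.401224)/(2.886000) = -1.137525

-1.13752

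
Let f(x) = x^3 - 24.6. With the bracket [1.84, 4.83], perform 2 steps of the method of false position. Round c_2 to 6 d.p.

2.642208

False-position update: c = (a·f(b) − b·f(a))/(f(b) − f(a)); replace the endpoint whose sign matches f(c).
f(1.840000) = -18.370496, f(4.830000) = 88.078587
step 1: c = 2.356001, f(c) = -11.522457 < 0 → new bracket [2.356001, 4.830000]
step 2: c = 2.642208, f(c) = -6.154053 < 0 → new bracket [2.642208, 4.830000]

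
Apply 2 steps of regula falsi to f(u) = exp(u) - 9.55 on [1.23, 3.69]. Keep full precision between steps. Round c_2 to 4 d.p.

f(1.230000) = -6.128770, f(3.690000) = 30.494847
step 1: c = 1.641668, f(c) = -4.386224 < 0 → new bracket [1.641668, 3.690000]
step 2: c = 1.899242, f(c) = -2.869174 < 0 → new bracket [1.899242, 3.690000]

1.8992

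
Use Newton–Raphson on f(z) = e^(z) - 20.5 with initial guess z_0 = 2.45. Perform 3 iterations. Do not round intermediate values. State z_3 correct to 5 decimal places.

Newton update: z ← z − f(z)/f'(z).
f'(z) = e^(z)
z_0 = 2.450000: f = -8.911653, f' = 11.588347 → z_1 = 2.450000 - (-8.911653)/(11.588347) = 3.219019
z_1 = 3.219019: f = 4.503568, f' = 25.003568 → z_2 = 3.219019 - (4.503568)/(25.003568) = 3.038902
z_2 = 3.038902: f = 0.382292, f' = 20.882292 → z_3 = 3.038902 - (0.382292)/(20.882292) = 3.020595

3.02059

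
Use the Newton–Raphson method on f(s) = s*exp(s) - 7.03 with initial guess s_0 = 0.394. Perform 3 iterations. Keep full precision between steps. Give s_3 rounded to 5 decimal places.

f'(s) = (s+1)*exp(s)
s_0 = 0.394000: f = -6.445737, f' = 2.067163 → s_1 = 0.394000 - (-6.445737)/(2.067163) = 3.512156
s_1 = 3.512156: f = 110.699036, f' = 151.249485 → s_2 = 3.512156 - (110.699036)/(151.249485) = 2.780259
s_2 = 2.780259: f = 37.796645, f' = 60.949837 → s_3 = 2.780259 - (37.796645)/(60.949837) = 2.160132

2.16013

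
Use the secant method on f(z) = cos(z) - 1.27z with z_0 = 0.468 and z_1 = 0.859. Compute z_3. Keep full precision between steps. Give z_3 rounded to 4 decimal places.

f(z_0) = 0.298112, f(z_1) = -0.437735
z_2 = 0.859000 - (-0.437735)·(0.859000 - 0.468000)/(-0.437735 - (0.298112)) = 0.626405; f(z_2) = 0.014606
z_3 = 0.626405 - (0.014606)·(0.626405 - 0.859000)/(0.014606 - (-0.437735)) = 0.633915; f(z_3) = 0.000642

0.6339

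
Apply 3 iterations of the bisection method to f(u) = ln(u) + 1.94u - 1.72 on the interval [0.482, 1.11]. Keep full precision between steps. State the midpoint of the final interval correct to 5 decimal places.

0.91375

f(0.482000) = -1.514731, f(1.110000) = 0.537760 (opposite signs)
step 1: m = 0.796000, f(m) = -0.403916 < 0 → root in [0.796000, 1.110000]
step 2: m = 0.953000, f(m) = 0.080680 > 0 → root in [0.796000, 0.953000]
step 3: m = 0.874500, f(m) = -0.157573 < 0 → root in [0.874500, 0.953000]
Midpoint of [0.874500, 0.953000] = 0.913750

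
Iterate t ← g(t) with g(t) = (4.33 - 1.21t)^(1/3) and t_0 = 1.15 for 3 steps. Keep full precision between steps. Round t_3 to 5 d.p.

t_1 = g(1.150000) = 1.432326
t_2 = g(1.432326) = 1.374520
t_3 = g(1.374520) = 1.386751

1.38675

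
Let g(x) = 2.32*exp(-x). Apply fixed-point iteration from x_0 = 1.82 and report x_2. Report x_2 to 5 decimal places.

x_1 = g(1.820000) = 0.375900
x_2 = g(0.375900) = 1.593077

1.59308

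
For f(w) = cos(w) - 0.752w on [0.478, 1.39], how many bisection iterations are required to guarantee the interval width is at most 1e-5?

17

Initial width b − a = 1.39 − 0.478 = 0.912000.
After n steps the width is (b−a)/2^n; need (b−a)/2^n ≤ 1e-5.
So n ≥ log₂(0.912000/1e-5) = log₂(91200.0000) ≈ 16.4767.
Hence n = 17.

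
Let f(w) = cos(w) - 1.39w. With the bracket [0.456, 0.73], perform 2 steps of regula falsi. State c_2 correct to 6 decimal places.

f(0.456000) = 0.263981, f(0.730000) = -0.269526
step 1: c = 0.591576, f(c) = 0.007772 > 0 → new bracket [0.591576, 0.730000]
step 2: c = 0.595456, f(c) = 0.000209 > 0 → new bracket [0.595456, 0.730000]

0.595456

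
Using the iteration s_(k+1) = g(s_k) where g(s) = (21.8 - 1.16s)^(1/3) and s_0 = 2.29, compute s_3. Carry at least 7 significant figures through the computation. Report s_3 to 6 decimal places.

s_1 = g(2.290000) = 2.675107
s_2 = g(2.675107) = 2.654135
s_3 = g(2.654135) = 2.655286

2.655286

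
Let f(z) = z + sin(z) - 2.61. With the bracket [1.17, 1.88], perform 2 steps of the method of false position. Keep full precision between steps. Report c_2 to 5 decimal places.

1.62146

f(1.170000) = -0.519249, f(1.880000) = 0.222576
step 1: c = 1.666973, f(c) = 0.052351 > 0 → new bracket [1.170000, 1.666973]
step 2: c = 1.621456, f(c) = 0.010173 > 0 → new bracket [1.170000, 1.621456]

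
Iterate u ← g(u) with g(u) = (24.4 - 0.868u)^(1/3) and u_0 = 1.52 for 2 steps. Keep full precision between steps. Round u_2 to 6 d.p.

u_1 = g(1.520000) = 2.847187
u_2 = g(2.847187) = 2.799007

2.799007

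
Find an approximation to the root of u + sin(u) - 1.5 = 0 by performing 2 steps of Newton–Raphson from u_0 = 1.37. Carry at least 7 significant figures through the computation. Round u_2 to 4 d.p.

0.7868

f'(u) = 1 + cos(u)
u_0 = 1.370000: f = 0.849908, f' = 1.199450 → u_1 = 1.370000 - (0.849908)/(1.199450) = 0.661418
u_1 = 0.661418: f = -0.224345, f' = 1.789122 → u_2 = 0.661418 - (-0.224345)/(1.789122) = 0.786812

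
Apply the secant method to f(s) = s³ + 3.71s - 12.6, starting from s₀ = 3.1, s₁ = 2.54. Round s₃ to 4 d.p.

f(s_0) = 28.692000, f(s_1) = 13.210464
s_2 = 2.540000 - (13.210464)·(2.540000 - 3.100000)/(13.210464 - (28.692000)) = 2.062149; f(s_2) = 3.819784
s_3 = 2.062149 - (3.819784)·(2.062149 - 2.540000)/(3.819784 - (13.210464)) = 1.867777; f(s_3) = 0.845369

1.8678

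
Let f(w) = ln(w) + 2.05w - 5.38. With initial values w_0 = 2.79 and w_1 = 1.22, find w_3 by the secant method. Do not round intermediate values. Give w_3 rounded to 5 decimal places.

2.23414

Secant update: w_(k+1) = w_k − f(w_k)·(w_k − w_(k-1))/(f(w_k) − f(w_(k-1))).
f(w_0) = 1.365542, f(w_1) = -2.680149
w_2 = 1.220000 - (-2.680149)·(1.220000 - 2.790000)/(-2.680149 - (1.365542)) = 2.260078; f(w_2) = 0.068559
w_3 = 2.260078 - (0.068559)·(2.260078 - 1.220000)/(0.068559 - (-2.680149)) = 2.234136; f(w_3) = 0.003833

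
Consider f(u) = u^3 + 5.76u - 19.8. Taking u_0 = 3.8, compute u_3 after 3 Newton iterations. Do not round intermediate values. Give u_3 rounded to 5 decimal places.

2.01936

f'(u) = 3u^2 + 5.76
u_0 = 3.800000: f = 56.960000, f' = 49.080000 → u_1 = 3.800000 - (56.960000)/(49.080000) = 2.639446
u_1 = 2.639446: f = 13.791367, f' = 26.660022 → u_2 = 2.639446 - (13.791367)/(26.660022) = 2.122141
u_2 = 2.122141: f = 1.980550, f' = 19.270443 → u_3 = 2.122141 - (1.980550)/(19.270443) = 2.019364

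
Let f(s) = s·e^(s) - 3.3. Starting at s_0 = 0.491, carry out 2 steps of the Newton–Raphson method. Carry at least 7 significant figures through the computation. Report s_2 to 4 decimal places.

1.2016

f'(s) = (s + 1)·e^(s)
s_0 = 0.491000: f = -2.497731, f' = 2.436218 → s_1 = 0.491000 - (-2.497731)/(2.436218) = 1.516249
s_1 = 1.516249: f = 3.606678, f' = 11.461785 → s_2 = 1.516249 - (3.606678)/(11.461785) = 1.201579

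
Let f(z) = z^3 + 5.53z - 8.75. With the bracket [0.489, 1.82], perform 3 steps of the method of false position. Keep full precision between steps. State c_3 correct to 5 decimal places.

False-position update: c = (a·f(b) − b·f(a))/(f(b) − f(a)); replace the endpoint whose sign matches f(c).
f(0.489000) = -5.928900, f(1.820000) = 7.343168
step 1: c = 1.083584, f(c) = -1.485481 < 0 → new bracket [1.083584, 1.820000]
step 2: c = 1.207491, f(c) = -0.312006 < 0 → new bracket [1.207491, 1.820000]
step 3: c = 1.232456, f(c) = -0.062483 < 0 → new bracket [1.232456, 1.820000]

1.23246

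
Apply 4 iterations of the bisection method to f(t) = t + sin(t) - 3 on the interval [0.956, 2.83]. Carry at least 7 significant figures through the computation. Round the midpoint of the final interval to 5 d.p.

2.18581

f(0.956000) = -1.227109, f(2.830000) = 0.136575 (opposite signs)
step 1: m = 1.893000, f(m) = -0.158460 < 0 → root in [1.893000, 2.830000]
step 2: m = 2.361500, f(m) = 0.064845 > 0 → root in [1.893000, 2.361500]
step 3: m = 2.127250, f(m) = -0.023616 < 0 → root in [2.127250, 2.361500]
step 4: m = 2.244375, f(m) = 0.025969 > 0 → root in [2.127250, 2.244375]
Midpoint of [2.127250, 2.244375] = 2.185812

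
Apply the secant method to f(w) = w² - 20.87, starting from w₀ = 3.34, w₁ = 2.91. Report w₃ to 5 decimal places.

f(w_0) = -9.714400, f(w_1) = -12.401900
w_2 = 2.910000 - (-12.401900)·(2.910000 - 3.340000)/(-12.401900 - (-9.714400)) = 4.894304; f(w_2) = 3.084212
w_3 = 4.894304 - (3.084212)·(4.894304 - 2.910000)/(3.084212 - (-12.401900)) = 4.499110; f(w_3) = -0.628006

4.49911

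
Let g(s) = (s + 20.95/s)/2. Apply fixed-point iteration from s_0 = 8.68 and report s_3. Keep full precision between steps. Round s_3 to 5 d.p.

s_1 = g(8.680000) = 5.546797
s_2 = g(5.546797) = 4.661876
s_3 = g(4.661876) = 4.577888

4.57789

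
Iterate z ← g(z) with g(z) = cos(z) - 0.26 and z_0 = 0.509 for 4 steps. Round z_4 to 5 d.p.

0.57182

z_1 = g(0.509000) = 0.613232
z_2 = g(0.613232) = 0.557792
z_3 = g(0.557792) = 0.588426
z_4 = g(0.588426) = 0.571815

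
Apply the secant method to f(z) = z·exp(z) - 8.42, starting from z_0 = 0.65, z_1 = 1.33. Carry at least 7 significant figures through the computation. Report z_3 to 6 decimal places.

1.574298

Secant update: z_(k+1) = z_k − f(z_k)·(z_k − z_(k-1))/(f(z_k) − f(z_(k-1))).
f(z_0) = -7.174898, f(z_1) = -3.391212
z_2 = 1.330000 - (-3.391212)·(1.330000 - 0.650000)/(-3.391212 - (-7.174898)) = 1.939465; f(z_2) = 5.069036
z_3 = 1.939465 - (5.069036)·(1.939465 - 1.330000)/(5.069036 - (-3.391212)) = 1.574298; f(z_3) = -0.820305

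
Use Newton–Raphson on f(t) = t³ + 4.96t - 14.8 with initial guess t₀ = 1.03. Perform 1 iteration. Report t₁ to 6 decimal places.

Newton update: t ← t − f(t)/f'(t).
f'(t) = 3t² + 4.96
t_0 = 1.030000: f = -8.598473, f' = 8.142700 → t_1 = 1.030000 - (-8.598473)/(8.142700) = 2.085973

2.085973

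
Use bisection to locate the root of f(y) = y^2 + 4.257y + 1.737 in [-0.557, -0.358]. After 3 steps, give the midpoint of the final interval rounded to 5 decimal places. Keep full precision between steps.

f(-0.557000) = -0.323900, f(-0.358000) = 0.341158 (opposite signs)
step 1: m = -0.457500, f(m) = -0.001271 < 0 → root in [-0.457500, -0.358000]
step 2: m = -0.407750, f(m) = 0.167468 > 0 → root in [-0.457500, -0.407750]
step 3: m = -0.432625, f(m) = 0.082480 > 0 → root in [-0.457500, -0.432625]
Midpoint of [-0.457500, -0.432625] = -0.445063

-0.44506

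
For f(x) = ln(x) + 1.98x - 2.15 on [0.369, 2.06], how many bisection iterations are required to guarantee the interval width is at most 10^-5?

Initial width b − a = 2.06 − 0.369 = 1.691000.
After n steps the width is (b−a)/2^n; need (b−a)/2^n ≤ 10^-5.
So n ≥ log₂(1.691000/10^-5) = log₂(169100.0000) ≈ 17.3675.
Hence n = 18.

18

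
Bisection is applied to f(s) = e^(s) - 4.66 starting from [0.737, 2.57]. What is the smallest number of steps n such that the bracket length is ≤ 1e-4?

15

Initial width b − a = 2.57 − 0.737 = 1.833000.
After n steps the width is (b−a)/2^n; need (b−a)/2^n ≤ 1e-4.
So n ≥ log₂(1.833000/1e-4) = log₂(18330.0000) ≈ 14.1619.
Hence n = 15.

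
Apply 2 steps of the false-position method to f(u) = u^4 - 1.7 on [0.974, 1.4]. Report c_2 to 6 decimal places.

1.126751

f(0.974000) = -0.800014, f(1.400000) = 2.141600
step 1: c = 1.089857, f(c) = -0.289160 < 0 → new bracket [1.089857, 1.400000]
step 2: c = 1.126751, f(c) = -0.088197 < 0 → new bracket [1.126751, 1.400000]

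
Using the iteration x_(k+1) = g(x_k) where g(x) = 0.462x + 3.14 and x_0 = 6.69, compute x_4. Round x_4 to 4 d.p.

5.8753

x_1 = g(6.690000) = 6.230780
x_2 = g(6.230780) = 6.018620
x_3 = g(6.018620) = 5.920603
x_4 = g(5.920603) = 5.875318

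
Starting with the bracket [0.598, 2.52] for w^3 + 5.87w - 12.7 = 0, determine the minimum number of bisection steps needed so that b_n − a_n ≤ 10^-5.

18

Initial width b − a = 2.52 − 0.598 = 1.922000.
After n steps the width is (b−a)/2^n; need (b−a)/2^n ≤ 10^-5.
So n ≥ log₂(1.922000/10^-5) = log₂(192200.0000) ≈ 17.5522.
Hence n = 18.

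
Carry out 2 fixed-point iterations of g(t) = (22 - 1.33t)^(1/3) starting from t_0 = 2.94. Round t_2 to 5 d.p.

2.64520

t_1 = g(2.940000) = 2.625092
t_2 = g(2.625092) = 2.645197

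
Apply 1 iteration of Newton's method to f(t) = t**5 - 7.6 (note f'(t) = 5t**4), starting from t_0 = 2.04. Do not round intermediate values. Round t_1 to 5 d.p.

1.71977

Newton update: t ← t − f(t)/f'(t).
t_0 = 2.040000: f = 27.730586, f' = 86.594573 → t_1 = 2.040000 - (27.730586)/(86.594573) = 1.719765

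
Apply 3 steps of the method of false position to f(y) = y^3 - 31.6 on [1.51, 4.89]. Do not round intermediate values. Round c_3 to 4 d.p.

3.0142

f(1.510000) = -28.157049, f(4.890000) = 85.330169
step 1: c = 2.348604, f(c) = -18.645241 < 0 → new bracket [2.348604, 4.890000]
step 2: c = 2.804336, f(c) = -9.545857 < 0 → new bracket [2.804336, 4.890000]
step 3: c = 3.014183, f(c) = -4.215243 < 0 → new bracket [3.014183, 4.890000]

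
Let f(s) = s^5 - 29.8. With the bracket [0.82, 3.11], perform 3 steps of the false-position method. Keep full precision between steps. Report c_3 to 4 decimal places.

False-position update: c = (a·f(b) − b·f(a))/(f(b) − f(a)); replace the endpoint whose sign matches f(c).
f(0.820000) = -29.429260, f(3.110000) = 261.139002
step 1: c = 1.051935, f(c) = -28.511914 < 0 → new bracket [1.051935, 3.110000]
step 2: c = 1.254522, f(c) = -26.692645 < 0 → new bracket [1.254522, 3.110000]
step 3: c = 1.426593, f(c) = -23.891180 < 0 → new bracket [1.426593, 3.110000]

1.4266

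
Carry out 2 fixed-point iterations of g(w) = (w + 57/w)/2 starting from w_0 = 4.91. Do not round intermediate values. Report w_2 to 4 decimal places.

7.5803

w_1 = g(4.910000) = 8.259481
w_2 = g(8.259481) = 7.580320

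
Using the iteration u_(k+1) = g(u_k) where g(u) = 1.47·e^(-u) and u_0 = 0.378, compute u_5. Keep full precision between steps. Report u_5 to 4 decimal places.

u_1 = g(0.378000) = 1.007289
u_2 = g(1.007289) = 0.536855
u_3 = g(0.536855) = 0.859338
u_4 = g(0.859338) = 0.622460
u_5 = g(0.622460) = 0.788835

0.7888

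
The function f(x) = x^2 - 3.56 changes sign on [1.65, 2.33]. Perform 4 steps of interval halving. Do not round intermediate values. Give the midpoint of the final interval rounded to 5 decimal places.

f(1.650000) = -0.837500, f(2.330000) = 1.868900 (opposite signs)
step 1: m = 1.990000, f(m) = 0.400100 > 0 → root in [1.650000, 1.990000]
step 2: m = 1.820000, f(m) = -0.247600 < 0 → root in [1.820000, 1.990000]
step 3: m = 1.905000, f(m) = 0.069025 > 0 → root in [1.820000, 1.905000]
step 4: m = 1.862500, f(m) = -0.091094 < 0 → root in [1.862500, 1.905000]
Midpoint of [1.862500, 1.905000] = 1.883750

1.88375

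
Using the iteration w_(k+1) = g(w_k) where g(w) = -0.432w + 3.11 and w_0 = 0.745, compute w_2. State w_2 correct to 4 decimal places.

w_1 = g(0.745000) = 2.788160
w_2 = g(2.788160) = 1.905515

1.9055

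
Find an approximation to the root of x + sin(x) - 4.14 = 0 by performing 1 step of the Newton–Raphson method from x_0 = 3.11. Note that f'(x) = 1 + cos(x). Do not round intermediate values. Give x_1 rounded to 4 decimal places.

x_0 = 3.110000: f = -0.998413, f' = 0.000499 → x_1 = 3.110000 - (-0.998413)/(0.000499) = 2003.911301

2003.9113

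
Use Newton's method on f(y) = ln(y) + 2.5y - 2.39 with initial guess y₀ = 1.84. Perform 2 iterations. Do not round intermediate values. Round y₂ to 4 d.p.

0.9682

f'(y) = 1/y + 2.5
y_0 = 1.840000: f = 2.819766, f' = 3.043478 → y_1 = 1.840000 - (2.819766)/(3.043478) = 0.913506
y_1 = 0.913506: f = -0.196702, f' = 3.594684 → y_2 = 0.913506 - (-0.196702)/(3.594684) = 0.968226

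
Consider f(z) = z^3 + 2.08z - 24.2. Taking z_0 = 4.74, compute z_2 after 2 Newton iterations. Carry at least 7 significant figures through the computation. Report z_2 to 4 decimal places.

2.8013

f'(z) = 3z^2 + 2.08
z_0 = 4.740000: f = 92.155624, f' = 69.482800 → z_1 = 4.740000 - (92.155624)/(69.482800) = 3.413692
z_1 = 3.413692: f = 22.681216, f' = 37.039870 → z_2 = 3.413692 - (22.681216)/(37.039870) = 2.801346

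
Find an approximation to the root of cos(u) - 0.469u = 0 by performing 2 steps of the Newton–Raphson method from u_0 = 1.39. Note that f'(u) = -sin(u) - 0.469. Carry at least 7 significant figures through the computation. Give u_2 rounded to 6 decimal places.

u_0 = 1.390000: f = -0.472097, f' = -1.452701 → u_1 = 1.390000 - (-0.472097)/(-1.452701) = 1.065021
u_1 = 1.065021: f = -0.015009, f' = -1.343799 → u_2 = 1.065021 - (-0.015009)/(-1.343799) = 1.053852

1.053852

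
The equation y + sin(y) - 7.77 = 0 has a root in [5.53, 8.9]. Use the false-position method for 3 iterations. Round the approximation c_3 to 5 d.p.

7.07861

False-position update: c = (a·f(b) − b·f(a))/(f(b) − f(a)); replace the endpoint whose sign matches f(c).
f(5.530000) = -2.923966, f(8.900000) = 1.631021
step 1: c = 7.693292, f(c) = 0.910409 > 0 → new bracket [5.530000, 7.693292]
step 2: c = 7.179654, f(c) = 0.190781 > 0 → new bracket [5.530000, 7.179654]
step 3: c = 7.078611, f(c) = 0.022773 > 0 → new bracket [5.530000, 7.078611]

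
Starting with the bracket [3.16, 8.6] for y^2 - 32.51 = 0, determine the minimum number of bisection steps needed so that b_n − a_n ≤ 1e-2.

10

Initial width b − a = 8.6 − 3.16 = 5.440000.
After n steps the width is (b−a)/2^n; need (b−a)/2^n ≤ 1e-2.
So n ≥ log₂(5.440000/1e-2) = log₂(544.0000) ≈ 9.0875.
Hence n = 10.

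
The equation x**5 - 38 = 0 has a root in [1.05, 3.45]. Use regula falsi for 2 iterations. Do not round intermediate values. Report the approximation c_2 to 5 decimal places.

f(1.050000) = -36.723718, f(3.450000) = 450.759797
step 1: c = 1.230800, f(c) = -35.175529 < 0 → new bracket [1.230800, 3.450000]
step 2: c = 1.391442, f(c) = -32.784151 < 0 → new bracket [1.391442, 3.450000]

1.39144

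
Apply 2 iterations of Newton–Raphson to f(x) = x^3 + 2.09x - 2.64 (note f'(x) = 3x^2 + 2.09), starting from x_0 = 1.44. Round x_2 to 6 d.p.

0.916036

x_0 = 1.440000: f = 3.355584, f' = 8.310800 → x_1 = 1.440000 - (3.355584)/(8.310800) = 1.036238
x_1 = 1.036238: f = 0.638439, f' = 5.311368 → x_2 = 1.036238 - (0.638439)/(5.311368) = 0.916036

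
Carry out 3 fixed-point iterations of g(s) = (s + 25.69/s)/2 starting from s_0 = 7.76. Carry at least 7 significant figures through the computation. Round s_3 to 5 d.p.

s_1 = g(7.760000) = 5.535284
s_2 = g(5.535284) = 5.088209
s_3 = g(5.088209) = 5.068568

5.06857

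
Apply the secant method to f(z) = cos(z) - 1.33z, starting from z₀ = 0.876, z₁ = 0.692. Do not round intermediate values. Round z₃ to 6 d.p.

0.614443

Secant update: z_(k+1) = z_k − f(z_k)·(z_k − z_(k-1))/(f(z_k) − f(z_(k-1))).
f(z_0) = -0.524851, f(z_1) = -0.150389
z_2 = 0.692000 - (-0.150389)·(0.692000 - 0.876000)/(-0.150389 - (-0.524851)) = 0.618103; f(z_2) = -0.007099
z_3 = 0.618103 - (-0.007099)·(0.618103 - 0.692000)/(-0.007099 - (-0.150389)) = 0.614443; f(z_3) = -0.000114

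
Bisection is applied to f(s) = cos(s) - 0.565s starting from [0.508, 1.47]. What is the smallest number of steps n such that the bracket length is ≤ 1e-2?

Initial width b − a = 1.47 − 0.508 = 0.962000.
After n steps the width is (b−a)/2^n; need (b−a)/2^n ≤ 1e-2.
So n ≥ log₂(0.962000/1e-2) = log₂(96.2000) ≈ 6.5880.
Hence n = 7.

7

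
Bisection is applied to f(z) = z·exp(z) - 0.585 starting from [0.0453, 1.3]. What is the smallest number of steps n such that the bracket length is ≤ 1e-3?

11

Initial width b − a = 1.3 − 0.0453 = 1.254700.
After n steps the width is (b−a)/2^n; need (b−a)/2^n ≤ 1e-3.
So n ≥ log₂(1.254700/1e-3) = log₂(1254.7000) ≈ 10.2931.
Hence n = 11.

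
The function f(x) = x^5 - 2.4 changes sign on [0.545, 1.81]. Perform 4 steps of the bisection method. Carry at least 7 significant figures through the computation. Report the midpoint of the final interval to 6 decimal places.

1.217031

f(0.545000) = -2.351918, f(1.810000) = 17.026424 (opposite signs)
step 1: m = 1.177500, f(m) = -0.136374 < 0 → root in [1.177500, 1.810000]
step 2: m = 1.493750, f(m) = 5.036860 > 0 → root in [1.177500, 1.493750]
step 3: m = 1.335625, f(m) = 1.850330 > 0 → root in [1.177500, 1.335625]
step 4: m = 1.256562, f(m) = 0.732712 > 0 → root in [1.177500, 1.256562]
Midpoint of [1.177500, 1.256562] = 1.217031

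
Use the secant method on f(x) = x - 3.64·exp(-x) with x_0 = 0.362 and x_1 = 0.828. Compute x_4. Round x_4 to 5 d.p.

1.15107

Secant update: x_(k+1) = x_k − f(x_k)·(x_k − x_(k-1))/(f(x_k) − f(x_(k-1))).
f(x_0) = -2.172468, f(x_1) = -0.762397
x_2 = 0.828000 - (-0.762397)·(0.828000 - 0.362000)/(-0.762397 - (-2.172468)) = 1.079957; f(x_2) = -0.156224
x_3 = 1.079957 - (-0.156224)·(1.079957 - 0.828000)/(-0.156224 - (-0.762397)) = 1.144892; f(x_3) = -0.013569
x_4 = 1.144892 - (-0.013569)·(1.144892 - 1.079957)/(-0.013569 - (-0.156224)) = 1.151068; f(x_4) = -0.000259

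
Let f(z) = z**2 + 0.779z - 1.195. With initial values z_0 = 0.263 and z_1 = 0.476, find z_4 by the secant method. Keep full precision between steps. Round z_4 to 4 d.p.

0.7704

f(z_0) = -0.920954, f(z_1) = -0.597620
z_2 = 0.476000 - (-0.597620)·(0.476000 - 0.263000)/(-0.597620 - (-0.920954)) = 0.869689; f(z_2) = 0.238847
z_3 = 0.869689 - (0.238847)·(0.869689 - 0.476000)/(0.238847 - (-0.597620)) = 0.757274; f(z_3) = -0.031619
z_4 = 0.757274 - (-0.031619)·(0.757274 - 0.869689)/(-0.031619 - (0.238847)) = 0.770416; f(z_4) = -0.001305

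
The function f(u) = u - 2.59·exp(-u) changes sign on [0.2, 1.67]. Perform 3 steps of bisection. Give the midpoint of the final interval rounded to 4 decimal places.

f(0.200000) = -1.920513, f(1.670000) = 1.182440 (opposite signs)
step 1: m = 0.935000, f(m) = -0.081797 < 0 → root in [0.935000, 1.670000]
step 2: m = 1.302500, f(m) = 0.598405 > 0 → root in [0.935000, 1.302500]
step 3: m = 1.118750, f(m) = 0.272628 > 0 → root in [0.935000, 1.118750]
Midpoint of [0.935000, 1.118750] = 1.026875

1.0269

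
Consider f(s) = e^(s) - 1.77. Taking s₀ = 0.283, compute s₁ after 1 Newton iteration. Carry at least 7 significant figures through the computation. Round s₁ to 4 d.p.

Newton update: s ← s − f(s)/f'(s).
f'(s) = e^(s)
s_0 = 0.283000: f = -0.442895, f' = 1.327105 → s_1 = 0.283000 - (-0.442895)/(1.327105) = 0.616730

0.6167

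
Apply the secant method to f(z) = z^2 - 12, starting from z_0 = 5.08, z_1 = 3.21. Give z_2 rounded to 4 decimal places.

f(z_0) = 13.806400, f(z_1) = -1.695900
z_2 = 3.210000 - (-1.695900)·(3.210000 - 5.080000)/(-1.695900 - (13.806400)) = 3.414572; f(z_2) = -0.340700

3.4146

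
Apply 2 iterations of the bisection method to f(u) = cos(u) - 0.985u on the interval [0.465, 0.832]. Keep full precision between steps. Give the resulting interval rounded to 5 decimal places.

f(0.465000) = 0.435797, f(0.832000) = -0.146121 (opposite signs)
step 1: m = 0.648500, f(m) = 0.158218 > 0 → root in [0.648500, 0.832000]
step 2: m = 0.740250, f(m) = 0.009154 > 0 → root in [0.740250, 0.832000]

[0.74025, 0.83200]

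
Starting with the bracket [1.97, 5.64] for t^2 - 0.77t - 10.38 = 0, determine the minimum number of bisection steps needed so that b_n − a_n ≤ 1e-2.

9

Initial width b − a = 5.64 − 1.97 = 3.670000.
After n steps the width is (b−a)/2^n; need (b−a)/2^n ≤ 1e-2.
So n ≥ log₂(3.670000/1e-2) = log₂(367.0000) ≈ 8.5196.
Hence n = 9.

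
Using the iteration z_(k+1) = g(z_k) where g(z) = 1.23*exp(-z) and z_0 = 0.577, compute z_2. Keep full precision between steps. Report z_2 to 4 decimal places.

0.6165

z_1 = g(0.577000) = 0.690744
z_2 = g(0.690744) = 0.616480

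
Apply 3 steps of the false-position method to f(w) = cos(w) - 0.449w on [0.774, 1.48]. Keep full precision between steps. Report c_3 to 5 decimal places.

1.06971

f(0.774000) = 0.367594, f(1.480000) = -0.573848
step 1: c = 1.049664, f(c) = 0.026564 > 0 → new bracket [1.049664, 1.480000]
step 2: c = 1.068703, f(c) = 0.001414 > 0 → new bracket [1.068703, 1.480000]
step 3: c = 1.069714, f(c) = 0.000074 > 0 → new bracket [1.069714, 1.480000]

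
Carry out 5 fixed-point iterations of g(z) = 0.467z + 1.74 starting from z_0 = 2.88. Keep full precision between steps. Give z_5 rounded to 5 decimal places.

3.25600

z_1 = g(2.880000) = 3.084960
z_2 = g(3.084960) = 3.180676
z_3 = g(3.180676) = 3.225376
z_4 = g(3.225376) = 3.246251
z_5 = g(3.246251) = 3.255999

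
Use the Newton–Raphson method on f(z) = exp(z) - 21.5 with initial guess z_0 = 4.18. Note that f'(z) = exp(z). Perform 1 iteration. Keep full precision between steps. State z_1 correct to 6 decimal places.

Newton update: z ← z − f(z)/f'(z).
z_0 = 4.180000: f = 43.865853, f' = 65.365853 → z_1 = 4.180000 - (43.865853)/(65.365853) = 3.508918

3.508918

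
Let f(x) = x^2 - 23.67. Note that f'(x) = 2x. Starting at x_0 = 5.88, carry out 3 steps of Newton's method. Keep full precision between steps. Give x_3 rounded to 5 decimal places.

4.86518

x_0 = 5.880000: f = 10.904400, f' = 11.760000 → x_1 = 5.880000 - (10.904400)/(11.760000) = 4.952755
x_1 = 4.952755: f = 0.859783, f' = 9.905510 → x_2 = 4.952755 - (0.859783)/(9.905510) = 4.865957
x_2 = 4.865957: f = 0.007534, f' = 9.731913 → x_3 = 4.865957 - (0.007534)/(9.731913) = 4.865182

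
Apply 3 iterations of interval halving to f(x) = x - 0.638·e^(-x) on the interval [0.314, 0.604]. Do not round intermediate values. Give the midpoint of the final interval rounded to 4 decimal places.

f(0.314000) = -0.152071, f(0.604000) = 0.255256 (opposite signs)
step 1: m = 0.459000, f(m) = 0.055838 > 0 → root in [0.314000, 0.459000]
step 2: m = 0.386500, f(m) = -0.046977 < 0 → root in [0.386500, 0.459000]
step 3: m = 0.422750, f(m) = 0.004705 > 0 → root in [0.386500, 0.422750]
Midpoint of [0.386500, 0.422750] = 0.404625

0.4046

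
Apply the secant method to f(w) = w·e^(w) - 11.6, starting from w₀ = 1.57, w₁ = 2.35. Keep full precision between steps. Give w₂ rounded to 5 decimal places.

Secant update: w_(k+1) = w_k − f(w_k)·(w_k − w_(k-1))/(f(w_k) − f(w_(k-1))).
f(w_0) = -4.053562, f(w_1) = 13.041089
w_2 = 2.350000 - (13.041089)·(2.350000 - 1.570000)/(13.041089 - (-4.053562)) = 1.754957; f(w_2) = -1.450731

1.75496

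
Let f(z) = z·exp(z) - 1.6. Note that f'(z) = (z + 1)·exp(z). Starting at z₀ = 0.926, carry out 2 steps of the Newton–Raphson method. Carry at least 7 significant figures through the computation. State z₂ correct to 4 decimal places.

z_0 = 0.926000: f = 0.737586, f' = 4.861978 → z_1 = 0.926000 - (0.737586)/(4.861978) = 0.774295
z_1 = 0.774295: f = 0.079494, f' = 3.848556 → z_2 = 0.774295 - (0.079494)/(3.848556) = 0.753639

0.7536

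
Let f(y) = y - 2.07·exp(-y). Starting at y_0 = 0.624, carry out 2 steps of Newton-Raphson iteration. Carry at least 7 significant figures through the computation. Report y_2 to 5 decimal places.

0.86847

f'(y) = 1 + 2.07·exp(-y)
y_0 = 0.624000: f = -0.485100, f' = 2.109100 → y_1 = 0.624000 - (-0.485100)/(2.109100) = 0.854003
y_1 = 0.854003: f = -0.027211, f' = 1.881214 → y_2 = 0.854003 - (-0.027211)/(1.881214) = 0.868468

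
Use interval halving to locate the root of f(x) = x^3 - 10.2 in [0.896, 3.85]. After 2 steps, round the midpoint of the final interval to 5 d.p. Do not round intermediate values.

f(0.896000) = -9.480677, f(3.850000) = 46.866625 (opposite signs)
step 1: m = 2.373000, f(m) = 3.162669 > 0 → root in [0.896000, 2.373000]
step 2: m = 1.634500, f(m) = -5.833286 < 0 → root in [1.634500, 2.373000]
Midpoint of [1.634500, 2.373000] = 2.003750

2.00375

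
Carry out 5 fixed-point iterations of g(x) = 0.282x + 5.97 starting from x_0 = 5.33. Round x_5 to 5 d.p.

8.30944

x_1 = g(5.330000) = 7.473060
x_2 = g(7.473060) = 8.077403
x_3 = g(8.077403) = 8.247828
x_4 = g(8.247828) = 8.295887
x_5 = g(8.295887) = 8.309440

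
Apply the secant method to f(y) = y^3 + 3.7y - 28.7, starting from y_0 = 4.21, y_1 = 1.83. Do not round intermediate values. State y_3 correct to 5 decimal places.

2.77873

Secant update: y_(k+1) = y_k − f(y_k)·(y_k − y_(k-1))/(f(y_k) − f(y_(k-1))).
f(y_0) = 61.495461, f(y_1) = -15.800513
y_2 = 1.830000 - (-15.800513)·(1.830000 - 4.210000)/(-15.800513 - (61.495461)) = 2.316509; f(y_2) = -7.698025
y_3 = 2.316509 - (-7.698025)·(2.316509 - 1.830000)/(-7.698025 - (-15.800513)) = 2.778733; f(y_3) = 3.036905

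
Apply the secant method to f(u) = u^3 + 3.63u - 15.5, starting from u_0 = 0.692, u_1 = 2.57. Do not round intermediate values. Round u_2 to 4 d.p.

1.7052

f(u_0) = -12.656666, f(u_1) = 10.803693
u_2 = 2.570000 - (10.803693)·(2.570000 - 0.692000)/(10.803693 - (-12.656666)) = 1.705165; f(u_2) = -4.352332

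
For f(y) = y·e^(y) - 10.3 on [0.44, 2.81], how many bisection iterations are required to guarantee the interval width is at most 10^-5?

Initial width b − a = 2.81 − 0.44 = 2.370000.
After n steps the width is (b−a)/2^n; need (b−a)/2^n ≤ 10^-5.
So n ≥ log₂(2.370000/10^-5) = log₂(237000.0000) ≈ 17.8545.
Hence n = 18.

18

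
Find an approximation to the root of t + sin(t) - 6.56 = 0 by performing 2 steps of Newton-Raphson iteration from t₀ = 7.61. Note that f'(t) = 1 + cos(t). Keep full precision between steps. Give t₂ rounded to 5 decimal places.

6.42935

Newton update: t ← t − f(t)/f'(t).
t_0 = 7.610000: f = 2.020384, f' = 1.241568 → t_1 = 7.610000 - (2.020384)/(1.241568) = 5.982716
t_1 = 5.982716: f = -0.873252, f' = 1.955198 → t_2 = 5.982716 - (-0.873252)/(1.955198) = 6.429347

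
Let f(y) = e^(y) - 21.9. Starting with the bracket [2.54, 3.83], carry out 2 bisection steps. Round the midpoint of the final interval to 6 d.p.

3.023750

f(2.540000) = -9.220329, f(3.830000) = 24.162538 (opposite signs)
step 1: m = 3.185000, f(m) = 2.267288 > 0 → root in [2.540000, 3.185000]
step 2: m = 2.862500, f(m) = -4.394765 < 0 → root in [2.862500, 3.185000]
Midpoint of [2.862500, 3.185000] = 3.023750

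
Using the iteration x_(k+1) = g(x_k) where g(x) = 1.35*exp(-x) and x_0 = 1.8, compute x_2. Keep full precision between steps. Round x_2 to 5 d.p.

x_1 = g(1.800000) = 0.223153
x_2 = g(0.223153) = 1.079989

1.07999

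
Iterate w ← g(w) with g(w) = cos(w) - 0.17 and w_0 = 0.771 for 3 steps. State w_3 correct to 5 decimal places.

w_1 = g(0.771000) = 0.547214
w_2 = g(0.547214) = 0.683977
w_3 = g(0.683977) = 0.605066

0.60507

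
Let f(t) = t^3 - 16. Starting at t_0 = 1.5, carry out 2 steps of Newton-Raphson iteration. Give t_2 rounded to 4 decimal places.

2.7164

Newton update: t ← t − f(t)/f'(t).
f'(t) = 3t^2
t_0 = 1.500000: f = -12.625000, f' = 6.750000 → t_1 = 1.500000 - (-12.625000)/(6.750000) = 3.370370
t_1 = 3.370370: f = 22.285373, f' = 34.078189 → t_2 = 3.370370 - (22.285373)/(34.078189) = 2.716422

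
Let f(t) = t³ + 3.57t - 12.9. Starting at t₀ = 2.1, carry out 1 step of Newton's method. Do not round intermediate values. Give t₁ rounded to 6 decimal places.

1.870357

f'(t) = 3t² + 3.57
t_0 = 2.100000: f = 3.858000, f' = 16.800000 → t_1 = 2.100000 - (3.858000)/(16.800000) = 1.870357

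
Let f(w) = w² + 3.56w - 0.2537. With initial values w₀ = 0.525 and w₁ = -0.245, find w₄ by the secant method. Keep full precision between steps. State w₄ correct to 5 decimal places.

f(w_0) = 1.890925, f(w_1) = -1.065875
w_2 = -0.245000 - (-1.065875)·(-0.245000 - 0.525000)/(-1.065875 - (1.890925)) = 0.032572; f(w_2) = -0.136684
w_3 = 0.032572 - (-0.136684)·(0.032572 - -0.245000)/(-0.136684 - (-1.065875)) = 0.073402; f(w_3) = 0.013001
w_4 = 0.073402 - (0.013001)·(0.073402 - 0.032572)/(0.013001 - (-0.136684)) = 0.069856; f(w_4) = -0.000132

0.06986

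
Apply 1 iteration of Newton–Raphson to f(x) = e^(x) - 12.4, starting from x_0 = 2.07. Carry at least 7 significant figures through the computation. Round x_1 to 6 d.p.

f'(x) = e^(x)
x_0 = 2.070000: f = -4.475177, f' = 7.924823 → x_1 = 2.070000 - (-4.475177)/(7.924823) = 2.634704

2.634704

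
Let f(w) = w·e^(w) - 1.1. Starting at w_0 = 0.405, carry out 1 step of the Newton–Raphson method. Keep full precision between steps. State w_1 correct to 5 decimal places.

0.63893

f'(w) = (w + 1)·e^(w)
w_0 = 0.405000: f = -0.492782, f' = 2.106520 → w_1 = 0.405000 - (-0.492782)/(2.106520) = 0.638932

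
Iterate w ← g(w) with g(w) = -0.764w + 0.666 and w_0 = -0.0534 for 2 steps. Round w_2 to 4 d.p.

0.1260

w_1 = g(-0.053400) = 0.706798
w_2 = g(0.706798) = 0.126007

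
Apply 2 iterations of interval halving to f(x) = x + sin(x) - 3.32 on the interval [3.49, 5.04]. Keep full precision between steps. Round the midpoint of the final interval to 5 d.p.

4.07125

f(3.490000) = -0.171401, f(5.040000) = 0.773186 (opposite signs)
step 1: m = 4.265000, f(m) = 0.043420 > 0 → root in [3.490000, 4.265000]
step 2: m = 3.877500, f(m) = -0.113760 < 0 → root in [3.877500, 4.265000]
Midpoint of [3.877500, 4.265000] = 4.071250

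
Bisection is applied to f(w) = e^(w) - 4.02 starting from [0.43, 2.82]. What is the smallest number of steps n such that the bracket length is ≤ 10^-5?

Initial width b − a = 2.82 − 0.43 = 2.390000.
After n steps the width is (b−a)/2^n; need (b−a)/2^n ≤ 10^-5.
So n ≥ log₂(2.390000/10^-5) = log₂(239000.0000) ≈ 17.8667.
Hence n = 18.

18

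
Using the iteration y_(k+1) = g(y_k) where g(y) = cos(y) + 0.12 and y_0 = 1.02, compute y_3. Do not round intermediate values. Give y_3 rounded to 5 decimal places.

0.72576

y_1 = g(1.020000) = 0.643366
y_2 = g(0.643366) = 0.920081
y_3 = g(0.920081) = 0.725756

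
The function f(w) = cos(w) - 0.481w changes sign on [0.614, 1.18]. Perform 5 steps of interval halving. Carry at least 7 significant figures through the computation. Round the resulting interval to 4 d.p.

[1.0385, 1.0562]

f(0.614000) = 0.522016, f(1.180000) = -0.186655 (opposite signs)
step 1: m = 0.897000, f(m) = 0.192500 > 0 → root in [0.897000, 1.180000]
step 2: m = 1.038500, f(m) = 0.007995 > 0 → root in [1.038500, 1.180000]
step 3: m = 1.109250, f(m) = -0.088216 < 0 → root in [1.038500, 1.109250]
step 4: m = 1.073875, f(m) = -0.039812 < 0 → root in [1.038500, 1.073875]
step 5: m = 1.056188, f(m) = -0.015832 < 0 → root in [1.038500, 1.056188]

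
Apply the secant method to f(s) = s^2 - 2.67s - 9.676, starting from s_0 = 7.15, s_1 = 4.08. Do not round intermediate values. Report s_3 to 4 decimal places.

4.7395

f(s_0) = 22.356000, f(s_1) = -3.923200
s_2 = 4.080000 - (-3.923200)·(4.080000 - 7.150000)/(-3.923200 - (22.356000)) = 4.538318; f(s_2) = -1.196980
s_3 = 4.538318 - (-1.196980)·(4.538318 - 4.080000)/(-1.196980 - (-3.923200)) = 4.739548; f(s_3) = 0.132721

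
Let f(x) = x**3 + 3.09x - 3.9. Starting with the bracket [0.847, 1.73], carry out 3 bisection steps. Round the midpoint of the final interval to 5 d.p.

1.01256

f(0.847000) = -0.675125, f(1.730000) = 6.623417 (opposite signs)
step 1: m = 1.288500, f(m) = 2.220674 > 0 → root in [0.847000, 1.288500]
step 2: m = 1.067750, f(m) = 0.616679 > 0 → root in [0.847000, 1.067750]
step 3: m = 0.957375, f(m) = -0.064213 < 0 → root in [0.957375, 1.067750]
Midpoint of [0.957375, 1.067750] = 1.012563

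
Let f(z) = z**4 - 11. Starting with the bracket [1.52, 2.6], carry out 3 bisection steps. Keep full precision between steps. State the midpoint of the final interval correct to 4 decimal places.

f(1.520000) = -5.662052, f(2.600000) = 34.697600 (opposite signs)
step 1: m = 2.060000, f(m) = 7.008141 > 0 → root in [1.520000, 2.060000]
step 2: m = 1.790000, f(m) = -0.733743 < 0 → root in [1.790000, 2.060000]
step 3: m = 1.925000, f(m) = 2.731657 > 0 → root in [1.790000, 1.925000]
Midpoint of [1.790000, 1.925000] = 1.857500

1.8575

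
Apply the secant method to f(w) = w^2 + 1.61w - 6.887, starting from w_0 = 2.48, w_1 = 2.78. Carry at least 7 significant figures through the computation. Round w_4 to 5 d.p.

1.94010

Secant update: w_(k+1) = w_k − f(w_k)·(w_k − w_(k-1))/(f(w_k) − f(w_(k-1))).
f(w_0) = 3.256200, f(w_1) = 5.317200
w_2 = 2.780000 - (5.317200)·(2.780000 - 2.480000)/(5.317200 - (3.256200)) = 2.006026; f(w_2) = 0.366843
w_3 = 2.006026 - (0.366843)·(2.006026 - 2.780000)/(0.366843 - (5.317200)) = 1.948671; f(w_3) = 0.047681
w_4 = 1.948671 - (0.047681)·(1.948671 - 2.006026)/(0.047681 - (0.366843)) = 1.940103; f(w_4) = 0.000565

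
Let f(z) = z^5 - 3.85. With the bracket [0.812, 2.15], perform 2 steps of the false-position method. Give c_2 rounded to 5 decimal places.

f(0.812000) = -3.496996, f(2.150000) = 42.090138
step 1: c = 0.914638, f(c) = -3.209902 < 0 → new bracket [0.914638, 2.150000]
step 2: c = 1.002174, f(c) = -2.839081 < 0 → new bracket [1.002174, 2.150000]

1.00217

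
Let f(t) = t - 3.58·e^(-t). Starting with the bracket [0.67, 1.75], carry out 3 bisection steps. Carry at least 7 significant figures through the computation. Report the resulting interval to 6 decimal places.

f(0.670000) = -1.161917, f(1.750000) = 1.127889 (opposite signs)
step 1: m = 1.210000, f(m) = 0.142454 > 0 → root in [0.670000, 1.210000]
step 2: m = 0.940000, f(m) = -0.458448 < 0 → root in [0.940000, 1.210000]
step 3: m = 1.075000, f(m) = -0.146846 < 0 → root in [1.075000, 1.210000]

[1.075000, 1.210000]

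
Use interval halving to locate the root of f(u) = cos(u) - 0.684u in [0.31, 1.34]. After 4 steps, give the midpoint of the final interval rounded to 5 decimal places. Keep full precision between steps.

0.92156

f(0.310000) = 0.740294, f(1.340000) = -0.687807 (opposite signs)
step 1: m = 0.825000, f(m) = 0.114257 > 0 → root in [0.825000, 1.340000]
step 2: m = 1.082500, f(m) = -0.271308 < 0 → root in [0.825000, 1.082500]
step 3: m = 0.953750, f(m) = -0.073736 < 0 → root in [0.825000, 0.953750]
step 4: m = 0.889375, f(m) = 0.021565 > 0 → root in [0.889375, 0.953750]
Midpoint of [0.889375, 0.953750] = 0.921563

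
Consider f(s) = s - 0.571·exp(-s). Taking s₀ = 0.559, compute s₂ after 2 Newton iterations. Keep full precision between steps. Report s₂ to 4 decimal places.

0.3875

Newton update: s ← s − f(s)/f'(s).
f'(s) = 1 + 0.571·exp(-s)
s_0 = 0.559000: f = 0.232513, f' = 1.326487 → s_1 = 0.559000 - (0.232513)/(1.326487) = 0.383715
s_1 = 0.383715: f = -0.005322, f' = 1.389037 → s_2 = 0.383715 - (-0.005322)/(1.389037) = 0.387546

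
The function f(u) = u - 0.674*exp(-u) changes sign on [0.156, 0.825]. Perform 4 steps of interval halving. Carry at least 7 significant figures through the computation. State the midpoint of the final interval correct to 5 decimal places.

f(0.156000) = -0.420647, f(0.825000) = 0.529630 (opposite signs)
step 1: m = 0.490500, f(m) = 0.077796 > 0 → root in [0.156000, 0.490500]
step 2: m = 0.323250, f(m) = -0.164586 < 0 → root in [0.323250, 0.490500]
step 3: m = 0.406875, f(m) = -0.041825 < 0 → root in [0.406875, 0.490500]
step 4: m = 0.448688, f(m) = 0.018362 > 0 → root in [0.406875, 0.448688]
Midpoint of [0.406875, 0.448688] = 0.427781

0.42778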